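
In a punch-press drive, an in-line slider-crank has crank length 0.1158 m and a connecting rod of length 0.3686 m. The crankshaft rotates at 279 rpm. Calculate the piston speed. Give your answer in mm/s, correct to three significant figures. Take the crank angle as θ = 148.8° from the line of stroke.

1280

ω = 2π·279/60 = 29.22 rad/s
For an in-line slider-crank, x = r cosθ + √(L² − r² sin²θ), so v = −rω sinθ·[1 + r cosθ/√(L² − r² sin²θ)].
With r = 0.1158 m, L = 0.3686 m, θ = 148.8°: √(L² − r² sin²θ) = 0.36369 m.
v = −0.1158·29.22·0.51803·[1 + 0.1158·-0.85536/0.36369] = -1.2753 m/s.
|v| = 1.2753 m/s = 1275.3 mm/s.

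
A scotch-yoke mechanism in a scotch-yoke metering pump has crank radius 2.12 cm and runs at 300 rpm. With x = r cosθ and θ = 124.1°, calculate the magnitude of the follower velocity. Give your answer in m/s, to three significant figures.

ω = 31.42 rad/s (from 300 rpm).
x = r cosθ ⇒ ẋ = −rω sinθ.
|v| = rω|sinθ| = 0.0212·31.42·|sin 124.1°| = 0.5515 m/s.

0.552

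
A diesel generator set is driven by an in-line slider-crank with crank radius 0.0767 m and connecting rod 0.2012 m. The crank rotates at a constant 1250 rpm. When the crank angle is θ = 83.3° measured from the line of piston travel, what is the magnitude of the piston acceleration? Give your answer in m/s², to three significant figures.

372

ω = 2π·1250/60 = 130.9 rad/s
x(θ) = r cosθ + √(L² − r² sin²θ); with ω constant, a = ω²·d²x/dθ².
d²x/dθ² = −r cosθ − r²(cos2θ)/√u − r⁴ sin²2θ/(4u^{3/2}),  u = L² − r² sin²θ = 0.0346786 m².
Substituting r = 0.0767 m, L = 0.2012 m, θ = 83.3°: d²x/dθ² = +0.02171 m.
a = ω²·d²x/dθ² = (130.9)²·(+0.02171) = +372 m/s²;  |a| = 372 m/s².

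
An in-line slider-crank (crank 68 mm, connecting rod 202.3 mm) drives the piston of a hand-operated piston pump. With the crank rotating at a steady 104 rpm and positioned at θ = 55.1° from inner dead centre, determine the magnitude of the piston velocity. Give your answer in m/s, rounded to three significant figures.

ω = 2π·104/60 = 10.89 rad/s
For an in-line slider-crank, x = r cosθ + √(L² − r² sin²θ), so v = −rω sinθ·[1 + r cosθ/√(L² − r² sin²θ)].
With r = 0.068 m, L = 0.2023 m, θ = 55.1°: √(L² − r² sin²θ) = 0.19446 m.
v = −0.068·10.89·0.82015·[1 + 0.068·0.57215/0.19446] = -0.72891 m/s.
|v| = 0.72891 m/s.

0.729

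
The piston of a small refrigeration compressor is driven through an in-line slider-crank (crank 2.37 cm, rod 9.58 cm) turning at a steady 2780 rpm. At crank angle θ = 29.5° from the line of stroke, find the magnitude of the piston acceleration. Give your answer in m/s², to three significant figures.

2010

ω = 2π·2780/60 = 291.1 rad/s
x(θ) = r cosθ + √(L² − r² sin²θ); with ω constant, a = ω²·d²x/dθ².
d²x/dθ² = −r cosθ − r²(cos2θ)/√u − r⁴ sin²2θ/(4u^{3/2}),  u = L² − r² sin²θ = 0.00904144 m².
Substituting r = 0.0237 m, L = 0.0958 m, θ = 29.5°: d²x/dθ² = -0.023737 m.
a = ω²·d²x/dθ² = (291.1)²·(-0.023737) = -2011.8 m/s²;  |a| = 2011.8 m/s².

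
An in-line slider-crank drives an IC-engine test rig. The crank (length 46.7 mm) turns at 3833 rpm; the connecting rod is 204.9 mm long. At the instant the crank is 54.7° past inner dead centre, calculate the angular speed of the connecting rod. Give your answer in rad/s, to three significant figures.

ω = 401.4 rad/s (converted from 3833 rpm).
The rod makes angle φ with the slider axis where L sinφ = r sinθ; differentiating, L cosφ·φ̇ = r ω cosθ.
L cosφ = √(L² − r² sin²θ) = 0.20132 m.
|ω_rod| = r ω |cosθ| / √(L² − r² sin²θ) = 0.0467·401.4·0.57786/0.20132 = 53.803 rad/s.

53.8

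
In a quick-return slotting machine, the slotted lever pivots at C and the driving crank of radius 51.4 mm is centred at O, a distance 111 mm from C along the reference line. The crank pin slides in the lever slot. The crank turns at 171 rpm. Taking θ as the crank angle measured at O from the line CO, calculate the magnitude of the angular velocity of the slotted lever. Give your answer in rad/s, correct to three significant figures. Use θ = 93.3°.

2.90

ω = 17.91 rad/s (from 171 rpm).
Crank pin A relative to C: A = (d + r cosθ, r sinθ); lever angle φ = atan2(r sinθ, d + r cosθ).
Differentiating tanφ: φ̇ = rω(d cosθ + r)/(d² + r² + 2dr cosθ).
d² + r² + 2dr cosθ = |CA|² = 0.0143061 m²;  d cosθ + r = +0.04501 m.
|ω_lever| = |0.0514·17.91·+0.04501| / 0.0143061 = 2.8959 rad/s.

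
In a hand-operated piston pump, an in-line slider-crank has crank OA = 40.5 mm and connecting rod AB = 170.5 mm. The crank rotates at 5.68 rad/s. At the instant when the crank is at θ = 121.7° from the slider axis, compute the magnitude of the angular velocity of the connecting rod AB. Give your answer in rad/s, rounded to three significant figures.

ω = 5.68 rad/s
The rod makes angle φ with the slider axis where L sinφ = r sinθ; differentiating, L cosφ·φ̇ = r ω cosθ.
L cosφ = √(L² − r² sin²θ) = 0.16698 m.
|ω_rod| = r ω |cosθ| / √(L² − r² sin²θ) = 0.0405·5.68·0.52547/0.16698 = 0.72391 rad/s.

0.724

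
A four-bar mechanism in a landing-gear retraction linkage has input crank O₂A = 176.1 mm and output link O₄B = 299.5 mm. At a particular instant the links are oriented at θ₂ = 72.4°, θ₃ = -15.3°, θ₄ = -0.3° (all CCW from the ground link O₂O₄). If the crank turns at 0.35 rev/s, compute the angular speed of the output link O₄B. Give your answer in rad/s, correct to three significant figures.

4.99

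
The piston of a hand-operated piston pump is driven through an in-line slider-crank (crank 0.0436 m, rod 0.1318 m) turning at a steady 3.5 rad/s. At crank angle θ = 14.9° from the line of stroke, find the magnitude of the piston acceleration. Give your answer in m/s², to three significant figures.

0.671

ω = 3.5 rad/s
x(θ) = r cosθ + √(L² − r² sin²θ); with ω constant, a = ω²·d²x/dθ².
d²x/dθ² = −r cosθ − r²(cos2θ)/√u − r⁴ sin²2θ/(4u^{3/2}),  u = L² − r² sin²θ = 0.0172456 m².
Substituting r = 0.0436 m, L = 0.1318 m, θ = 14.9°: d²x/dθ² = -0.054794 m.
a = ω²·d²x/dθ² = (3.5)²·(-0.054794) = -0.67123 m/s²;  |a| = 0.67123 m/s².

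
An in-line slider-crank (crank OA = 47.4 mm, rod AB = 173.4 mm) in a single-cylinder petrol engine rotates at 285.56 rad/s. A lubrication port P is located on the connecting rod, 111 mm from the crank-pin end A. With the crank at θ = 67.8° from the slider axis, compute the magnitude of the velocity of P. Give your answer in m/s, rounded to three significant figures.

13.5

ω = 285.6 rad/s.  Crank-pin speed |V_A| = rω = 13.536 m/s, perpendicular to OA.
Rod angle: sinφ = −(r/L) sinθ ⇒ φ = -14.661°; ω_rod = −rω cosθ/√(L²−r²sin²θ) = -30.487 rad/s.
V_P = V_A + ω_rod × AP, with AP = 0.111 m along the rod.
Components: V_Px = −rω sinθ − a·ω_rod·sinφ = -13.389 m/s;  V_Py = rω cosθ + a·ω_rod·cosφ = +1.8404 m/s.
|V_P| = √(V_Px² + V_Py²) = 13.515 m/s.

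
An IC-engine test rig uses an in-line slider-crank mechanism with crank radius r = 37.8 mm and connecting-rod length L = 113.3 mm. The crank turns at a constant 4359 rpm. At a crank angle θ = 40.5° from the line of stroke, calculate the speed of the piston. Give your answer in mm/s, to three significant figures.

ω = 2π·4359/60 = 456.5 rad/s
For an in-line slider-crank, x = r cosθ + √(L² − r² sin²θ), so v = −rω sinθ·[1 + r cosθ/√(L² − r² sin²θ)].
With r = 0.0378 m, L = 0.1133 m, θ = 40.5°: √(L² − r² sin²θ) = 0.11061 m.
v = −0.0378·456.5·0.64945·[1 + 0.0378·0.76041/0.11061] = -14.118 m/s.
|v| = 14.118 m/s = 14118 mm/s.

14100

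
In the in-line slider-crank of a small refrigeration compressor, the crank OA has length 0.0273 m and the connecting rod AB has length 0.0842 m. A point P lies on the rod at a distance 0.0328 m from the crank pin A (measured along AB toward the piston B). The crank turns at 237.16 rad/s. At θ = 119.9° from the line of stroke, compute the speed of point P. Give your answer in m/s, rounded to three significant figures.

5.60

ω = 237.2 rad/s.  Crank-pin speed |V_A| = rω = 6.4745 m/s, perpendicular to OA.
Rod angle: sinφ = −(r/L) sinθ ⇒ φ = -16.324°; ω_rod = −rω cosθ/√(L²−r²sin²θ) = +39.941 rad/s.
V_P = V_A + ω_rod × AP, with AP = 0.0328 m along the rod.
Components: V_Px = −rω sinθ − a·ω_rod·sinφ = -5.2445 m/s;  V_Py = rω cosθ + a·ω_rod·cosφ = -1.9702 m/s.
|V_P| = √(V_Px² + V_Py²) = 5.6023 m/s.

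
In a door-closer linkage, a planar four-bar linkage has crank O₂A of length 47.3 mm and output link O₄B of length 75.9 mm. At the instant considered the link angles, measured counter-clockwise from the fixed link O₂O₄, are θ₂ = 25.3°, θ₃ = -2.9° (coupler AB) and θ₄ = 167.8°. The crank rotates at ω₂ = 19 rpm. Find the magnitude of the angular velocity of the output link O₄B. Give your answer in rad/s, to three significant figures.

3.63

ω₂ = 1.99 rad/s (from 19 rpm).
Differentiating the loop-closure r₂e^{iθ₂}+r₃e^{iθ₃}=r₁+r₄e^{iθ₄} gives r₂ω₂e^{iθ₂}+r₃ω₃e^{iθ₃}=r₄ω₄e^{iθ₄}.
Eliminating the other unknown: ω₄ = r₂ω₂ sin(θ₂−θ₃) / [r₄ sin(θ₄−θ₃)].
Numerator sine = +0.47255; denominator sine = +0.16160.
Result = 0.0473·1.99·(+0.47255) / (0.0759·(+0.16160)) = +3.6258 rad/s; magnitude 3.6258 rad/s.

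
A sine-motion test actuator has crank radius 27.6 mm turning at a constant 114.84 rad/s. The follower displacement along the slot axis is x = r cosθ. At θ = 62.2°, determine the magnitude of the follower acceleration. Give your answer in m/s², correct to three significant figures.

ω = 114.8 rad/s
x = r cosθ ⇒ ẍ = −rω² cosθ (ω constant).
|a| = rω²|cosθ| = 0.0276·(114.8)²·|cos 62.2°| = 169.76 m/s².

170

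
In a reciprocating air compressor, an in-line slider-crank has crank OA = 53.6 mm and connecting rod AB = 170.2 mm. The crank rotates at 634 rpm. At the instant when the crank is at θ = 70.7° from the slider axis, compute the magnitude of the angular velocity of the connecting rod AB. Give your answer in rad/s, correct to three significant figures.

ω = 66.39 rad/s (converted from 634 rpm).
The rod makes angle φ with the slider axis where L sinφ = r sinθ; differentiating, L cosφ·φ̇ = r ω cosθ.
L cosφ = √(L² − r² sin²θ) = 0.16251 m.
|ω_rod| = r ω |cosθ| / √(L² − r² sin²θ) = 0.0536·66.39·0.33051/0.16251 = 7.2377 rad/s.

7.24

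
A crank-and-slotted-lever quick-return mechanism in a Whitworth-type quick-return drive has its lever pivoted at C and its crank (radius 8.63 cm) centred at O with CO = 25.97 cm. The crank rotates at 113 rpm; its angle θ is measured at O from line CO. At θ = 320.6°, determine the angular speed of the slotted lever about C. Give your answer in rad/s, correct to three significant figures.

2.68

ω = 11.83 rad/s (from 113 rpm).
Crank pin A relative to C: A = (d + r cosθ, r sinθ); lever angle φ = atan2(r sinθ, d + r cosθ).
Differentiating tanφ: φ̇ = rω(d cosθ + r)/(d² + r² + 2dr cosθ).
d² + r² + 2dr cosθ = |CA|² = 0.109529 m²;  d cosθ + r = +0.28698 m.
|ω_lever| = |0.0863·11.83·+0.28698| / 0.109529 = 2.6757 rad/s.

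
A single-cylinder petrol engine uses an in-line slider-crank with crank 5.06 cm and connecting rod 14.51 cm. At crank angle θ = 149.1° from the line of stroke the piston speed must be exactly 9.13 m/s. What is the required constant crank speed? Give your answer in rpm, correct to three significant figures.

4820

For an in-line slider-crank, |v_piston| = rω|sinθ|·[1 + r cosθ/√(L² − r² sin²θ)].
With r = 0.0506 m, L = 0.1451 m, θ = 149.1°: the bracketed kinematic factor |dx/dθ| = 0.018082 m.
ω = v/|dx/dθ| = 9.13/0.018082 = 504.92 rad/s.
N = 60ω/(2π) = 4821.7 rpm.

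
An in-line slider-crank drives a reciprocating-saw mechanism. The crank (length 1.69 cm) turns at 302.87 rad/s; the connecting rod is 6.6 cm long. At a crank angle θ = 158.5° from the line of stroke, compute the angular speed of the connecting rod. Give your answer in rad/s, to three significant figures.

ω = 302.9 rad/s
The rod makes angle φ with the slider axis where L sinφ = r sinθ; differentiating, L cosφ·φ̇ = r ω cosθ.
L cosφ = √(L² − r² sin²θ) = 0.065709 m.
|ω_rod| = r ω |cosθ| / √(L² − r² sin²θ) = 0.0169·302.9·0.93042/0.065709 = 72.477 rad/s.

72.5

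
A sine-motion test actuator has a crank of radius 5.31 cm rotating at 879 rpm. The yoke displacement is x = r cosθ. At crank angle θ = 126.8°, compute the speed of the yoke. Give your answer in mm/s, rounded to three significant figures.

ω = 92.05 rad/s (from 879 rpm).
x = r cosθ ⇒ ẋ = −rω sinθ.
|v| = rω|sinθ| = 0.0531·92.05·|sin 126.8°| = 3.9138 m/s = 3913.8 mm/s.

3910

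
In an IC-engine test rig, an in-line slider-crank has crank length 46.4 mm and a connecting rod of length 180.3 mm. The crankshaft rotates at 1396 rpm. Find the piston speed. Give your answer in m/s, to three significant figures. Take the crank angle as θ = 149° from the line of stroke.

ω = 2π·1396/60 = 146.2 rad/s
For an in-line slider-crank, x = r cosθ + √(L² − r² sin²θ), so v = −rω sinθ·[1 + r cosθ/√(L² − r² sin²θ)].
With r = 0.0464 m, L = 0.1803 m, θ = 149°: √(L² − r² sin²θ) = 0.17871 m.
v = −0.0464·146.2·0.51504·[1 + 0.0464·-0.85717/0.17871] = -2.7161 m/s.
|v| = 2.7161 m/s.

2.72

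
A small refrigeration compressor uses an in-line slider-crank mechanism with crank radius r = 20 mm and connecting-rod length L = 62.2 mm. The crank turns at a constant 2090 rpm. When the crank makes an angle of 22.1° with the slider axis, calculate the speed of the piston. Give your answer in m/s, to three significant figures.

2.14

ω = 2π·2090/60 = 218.9 rad/s
For an in-line slider-crank, x = r cosθ + √(L² − r² sin²θ), so v = −rω sinθ·[1 + r cosθ/√(L² − r² sin²θ)].
With r = 0.02 m, L = 0.0622 m, θ = 22.1°: √(L² − r² sin²θ) = 0.061743 m.
v = −0.02·218.9·0.37622·[1 + 0.02·0.92653/0.061743] = -2.1411 m/s.
|v| = 2.1411 m/s.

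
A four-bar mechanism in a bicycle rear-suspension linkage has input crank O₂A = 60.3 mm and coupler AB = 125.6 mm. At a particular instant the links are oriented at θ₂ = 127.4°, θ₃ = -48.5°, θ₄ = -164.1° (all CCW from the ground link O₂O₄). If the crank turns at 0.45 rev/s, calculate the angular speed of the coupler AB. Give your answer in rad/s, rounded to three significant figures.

1.40

ω₂ = 2.827 rad/s (from 0.45 rev/s).
Differentiating the loop-closure r₂e^{iθ₂}+r₃e^{iθ₃}=r₁+r₄e^{iθ₄} gives r₂ω₂e^{iθ₂}+r₃ω₃e^{iθ₃}=r₄ω₄e^{iθ₄}.
Eliminating the other unknown: ω₃ = r₂ω₂ sin(θ₄−θ₂) / [r₃ sin(θ₃−θ₄)].
Numerator sine = +0.93042; denominator sine = +0.90183.
Result = 0.0603·2.827·(+0.93042) / (0.1256·(+0.90183)) = +1.4005 rad/s; magnitude 1.4005 rad/s.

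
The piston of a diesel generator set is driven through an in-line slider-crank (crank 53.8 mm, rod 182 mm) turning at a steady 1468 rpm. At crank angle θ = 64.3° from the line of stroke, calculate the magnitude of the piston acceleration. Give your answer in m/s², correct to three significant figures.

314

ω = 2π·1468/60 = 153.7 rad/s
x(θ) = r cosθ + √(L² − r² sin²θ); with ω constant, a = ω²·d²x/dθ².
d²x/dθ² = −r cosθ − r²(cos2θ)/√u − r⁴ sin²2θ/(4u^{3/2}),  u = L² − r² sin²θ = 0.0307739 m².
Substituting r = 0.0538 m, L = 0.182 m, θ = 64.3°: d²x/dθ² = -0.013274 m.
a = ω²·d²x/dθ² = (153.7)²·(-0.013274) = -313.7 m/s²;  |a| = 313.7 m/s².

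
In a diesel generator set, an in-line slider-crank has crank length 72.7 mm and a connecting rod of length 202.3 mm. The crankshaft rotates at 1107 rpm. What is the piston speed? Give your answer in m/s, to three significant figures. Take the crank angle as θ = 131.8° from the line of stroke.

4.72

ω = 2π·1107/60 = 115.9 rad/s
For an in-line slider-crank, x = r cosθ + √(L² − r² sin²θ), so v = −rω sinθ·[1 + r cosθ/√(L² − r² sin²θ)].
With r = 0.0727 m, L = 0.2023 m, θ = 131.8°: √(L² − r² sin²θ) = 0.19491 m.
v = −0.0727·115.9·0.74548·[1 + 0.0727·-0.66653/0.19491] = -4.7207 m/s.
|v| = 4.7207 m/s.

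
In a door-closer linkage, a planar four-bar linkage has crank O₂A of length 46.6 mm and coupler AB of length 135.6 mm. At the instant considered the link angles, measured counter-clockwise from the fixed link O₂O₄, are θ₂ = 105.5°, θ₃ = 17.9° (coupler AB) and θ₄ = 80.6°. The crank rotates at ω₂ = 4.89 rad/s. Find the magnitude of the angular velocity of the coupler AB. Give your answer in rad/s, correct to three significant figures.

0.796

ω₂ = 4.89 rad/s
Differentiating the loop-closure r₂e^{iθ₂}+r₃e^{iθ₃}=r₁+r₄e^{iθ₄} gives r₂ω₂e^{iθ₂}+r₃ω₃e^{iθ₃}=r₄ω₄e^{iθ₄}.
Eliminating the other unknown: ω₃ = r₂ω₂ sin(θ₄−θ₂) / [r₃ sin(θ₃−θ₄)].
Numerator sine = -0.42104; denominator sine = -0.88862.
Result = 0.0466·4.89·(-0.42104) / (0.1356·(-0.88862)) = +0.79623 rad/s; magnitude 0.79623 rad/s.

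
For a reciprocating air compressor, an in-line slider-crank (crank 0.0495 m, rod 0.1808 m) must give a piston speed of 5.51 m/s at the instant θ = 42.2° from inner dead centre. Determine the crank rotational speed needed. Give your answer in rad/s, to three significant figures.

For an in-line slider-crank, |v_piston| = rω|sinθ|·[1 + r cosθ/√(L² − r² sin²θ)].
With r = 0.0495 m, L = 0.1808 m, θ = 42.2°: the bracketed kinematic factor |dx/dθ| = 0.040111 m.
ω = v/|dx/dθ| = 5.51/0.040111 = 137.37 rad/s.

137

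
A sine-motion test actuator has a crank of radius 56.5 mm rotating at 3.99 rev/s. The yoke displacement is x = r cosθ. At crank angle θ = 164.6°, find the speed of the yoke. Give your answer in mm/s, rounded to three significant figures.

ω = 25.07 rad/s (from 3.99 rev/s).
x = r cosθ ⇒ ẋ = −rω sinθ.
|v| = rω|sinθ| = 0.0565·25.07·|sin 164.6°| = 0.37615 m/s = 376.15 mm/s.

376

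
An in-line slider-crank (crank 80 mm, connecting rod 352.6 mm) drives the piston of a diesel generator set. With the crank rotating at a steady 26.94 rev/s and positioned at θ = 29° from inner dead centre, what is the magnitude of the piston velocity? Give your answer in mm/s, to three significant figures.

7880

ω = 2π·26.9 = 169.3 rad/s
For an in-line slider-crank, x = r cosθ + √(L² − r² sin²θ), so v = −rω sinθ·[1 + r cosθ/√(L² − r² sin²θ)].
With r = 0.08 m, L = 0.3526 m, θ = 29°: √(L² − r² sin²θ) = 0.35046 m.
v = −0.08·169.3·0.48481·[1 + 0.08·0.87462/0.35046] = -7.8758 m/s.
|v| = 7.8758 m/s = 7875.8 mm/s.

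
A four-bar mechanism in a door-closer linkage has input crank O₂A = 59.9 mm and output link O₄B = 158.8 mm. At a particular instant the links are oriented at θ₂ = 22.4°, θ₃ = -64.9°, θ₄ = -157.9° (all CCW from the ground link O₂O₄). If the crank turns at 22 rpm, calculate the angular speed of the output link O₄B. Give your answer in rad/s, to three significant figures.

0.869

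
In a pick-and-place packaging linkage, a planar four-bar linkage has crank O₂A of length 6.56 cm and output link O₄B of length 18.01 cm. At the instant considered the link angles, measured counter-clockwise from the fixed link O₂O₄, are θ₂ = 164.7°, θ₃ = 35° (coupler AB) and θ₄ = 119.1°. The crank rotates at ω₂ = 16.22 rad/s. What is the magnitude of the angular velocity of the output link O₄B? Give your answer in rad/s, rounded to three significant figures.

4.57

ω₂ = 16.22 rad/s
Differentiating the loop-closure r₂e^{iθ₂}+r₃e^{iθ₃}=r₁+r₄e^{iθ₄} gives r₂ω₂e^{iθ₂}+r₃ω₃e^{iθ₃}=r₄ω₄e^{iθ₄}.
Eliminating the other unknown: ω₄ = r₂ω₂ sin(θ₂−θ₃) / [r₄ sin(θ₄−θ₃)].
Numerator sine = +0.76940; denominator sine = +0.99470.
Result = 0.0656·16.22·(+0.76940) / (0.1801·(+0.99470)) = +4.5698 rad/s; magnitude 4.5698 rad/s.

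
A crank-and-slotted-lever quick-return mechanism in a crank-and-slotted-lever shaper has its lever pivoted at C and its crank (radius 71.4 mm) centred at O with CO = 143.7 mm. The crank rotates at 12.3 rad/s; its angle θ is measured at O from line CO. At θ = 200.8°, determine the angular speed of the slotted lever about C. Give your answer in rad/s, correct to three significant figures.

8.42

ω = 12.3 rad/s
Crank pin A relative to C: A = (d + r cosθ, r sinθ); lever angle φ = atan2(r sinθ, d + r cosθ).
Differentiating tanφ: φ̇ = rω(d cosθ + r)/(d² + r² + 2dr cosθ).
d² + r² + 2dr cosθ = |CA|² = 0.00656469 m²;  d cosθ + r = -0.062934 m.
|ω_lever| = |0.0714·12.3·-0.062934| / 0.00656469 = 8.4193 rad/s.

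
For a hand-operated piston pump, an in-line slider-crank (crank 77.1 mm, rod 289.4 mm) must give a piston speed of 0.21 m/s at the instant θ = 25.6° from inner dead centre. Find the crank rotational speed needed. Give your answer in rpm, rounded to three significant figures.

48.5

For an in-line slider-crank, |v_piston| = rω|sinθ|·[1 + r cosθ/√(L² − r² sin²θ)].
With r = 0.0771 m, L = 0.2894 m, θ = 25.6°: the bracketed kinematic factor |dx/dθ| = 0.041371 m.
ω = v/|dx/dθ| = 0.21/0.041371 = 5.076 rad/s.
N = 60ω/(2π) = 48.472 rpm.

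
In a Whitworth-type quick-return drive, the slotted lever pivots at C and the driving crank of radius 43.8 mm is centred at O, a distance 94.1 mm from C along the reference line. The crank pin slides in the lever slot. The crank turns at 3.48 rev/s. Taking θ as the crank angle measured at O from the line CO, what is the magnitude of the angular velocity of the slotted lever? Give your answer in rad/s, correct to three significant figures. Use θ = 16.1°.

ω = 21.87 rad/s (from 3.48 rev/s).
Crank pin A relative to C: A = (d + r cosθ, r sinθ); lever angle φ = atan2(r sinθ, d + r cosθ).
Differentiating tanφ: φ̇ = rω(d cosθ + r)/(d² + r² + 2dr cosθ).
d² + r² + 2dr cosθ = |CA|² = 0.0186931 m²;  d cosθ + r = +0.13421 m.
|ω_lever| = |0.0438·21.87·+0.13421| / 0.0186931 = 6.876 rad/s.

6.88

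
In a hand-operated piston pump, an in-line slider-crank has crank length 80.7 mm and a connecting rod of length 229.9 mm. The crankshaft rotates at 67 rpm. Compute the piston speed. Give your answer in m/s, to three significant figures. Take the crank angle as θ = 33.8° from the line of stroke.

0.409

ω = 2π·67/60 = 7.016 rad/s
For an in-line slider-crank, x = r cosθ + √(L² − r² sin²θ), so v = −rω sinθ·[1 + r cosθ/√(L² − r² sin²θ)].
With r = 0.0807 m, L = 0.2299 m, θ = 33.8°: √(L² − r² sin²θ) = 0.22547 m.
v = −0.0807·7.016·0.55630·[1 + 0.0807·0.83098/0.22547] = -0.40866 m/s.
|v| = 0.40866 m/s.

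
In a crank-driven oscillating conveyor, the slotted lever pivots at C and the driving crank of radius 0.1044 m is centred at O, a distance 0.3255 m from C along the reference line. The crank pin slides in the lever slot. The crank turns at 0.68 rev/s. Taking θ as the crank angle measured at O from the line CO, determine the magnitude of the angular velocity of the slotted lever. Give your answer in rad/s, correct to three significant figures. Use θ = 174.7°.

1.99

ω = 4.273 rad/s (from 0.68 rev/s).
Crank pin A relative to C: A = (d + r cosθ, r sinθ); lever angle φ = atan2(r sinθ, d + r cosθ).
Differentiating tanφ: φ̇ = rω(d cosθ + r)/(d² + r² + 2dr cosθ).
d² + r² + 2dr cosθ = |CA|² = 0.0491758 m²;  d cosθ + r = -0.21971 m.
|ω_lever| = |0.1044·4.273·-0.21971| / 0.0491758 = 1.9929 rad/s.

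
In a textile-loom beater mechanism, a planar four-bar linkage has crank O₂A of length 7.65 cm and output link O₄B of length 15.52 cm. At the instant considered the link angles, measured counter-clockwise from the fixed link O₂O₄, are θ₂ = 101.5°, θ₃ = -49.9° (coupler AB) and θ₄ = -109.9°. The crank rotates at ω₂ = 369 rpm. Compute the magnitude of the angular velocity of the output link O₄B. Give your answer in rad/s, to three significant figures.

10.5

ω₂ = 38.64 rad/s (from 369 rpm).
Differentiating the loop-closure r₂e^{iθ₂}+r₃e^{iθ₃}=r₁+r₄e^{iθ₄} gives r₂ω₂e^{iθ₂}+r₃ω₃e^{iθ₃}=r₄ω₄e^{iθ₄}.
Eliminating the other unknown: ω₄ = r₂ω₂ sin(θ₂−θ₃) / [r₄ sin(θ₄−θ₃)].
Numerator sine = +0.47869; denominator sine = -0.86603.
Result = 0.0765·38.64·(+0.47869) / (0.1552·(-0.86603)) = -10.528 rad/s; magnitude 10.528 rad/s.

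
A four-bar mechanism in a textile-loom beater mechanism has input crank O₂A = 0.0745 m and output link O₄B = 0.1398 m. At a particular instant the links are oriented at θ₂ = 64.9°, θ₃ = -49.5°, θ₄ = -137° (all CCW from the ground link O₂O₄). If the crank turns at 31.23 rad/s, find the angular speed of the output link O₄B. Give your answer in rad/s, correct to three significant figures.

ω₂ = 31.23 rad/s
Differentiating the loop-closure r₂e^{iθ₂}+r₃e^{iθ₃}=r₁+r₄e^{iθ₄} gives r₂ω₂e^{iθ₂}+r₃ω₃e^{iθ₃}=r₄ω₄e^{iθ₄}.
Eliminating the other unknown: ω₄ = r₂ω₂ sin(θ₂−θ₃) / [r₄ sin(θ₄−θ₃)].
Numerator sine = +0.91068; denominator sine = -0.99905.
Result = 0.0745·31.23·(+0.91068) / (0.1398·(-0.99905)) = -15.171 rad/s; magnitude 15.171 rad/s.

15.2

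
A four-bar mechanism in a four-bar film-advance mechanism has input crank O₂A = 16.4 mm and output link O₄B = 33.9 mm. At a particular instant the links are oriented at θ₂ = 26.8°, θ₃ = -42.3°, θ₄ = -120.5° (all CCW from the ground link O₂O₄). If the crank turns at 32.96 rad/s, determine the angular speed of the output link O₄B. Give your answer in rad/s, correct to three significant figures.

ω₂ = 32.96 rad/s
Differentiating the loop-closure r₂e^{iθ₂}+r₃e^{iθ₃}=r₁+r₄e^{iθ₄} gives r₂ω₂e^{iθ₂}+r₃ω₃e^{iθ₃}=r₄ω₄e^{iθ₄}.
Eliminating the other unknown: ω₄ = r₂ω₂ sin(θ₂−θ₃) / [r₄ sin(θ₄−θ₃)].
Numerator sine = +0.93420; denominator sine = -0.97887.
Result = 0.0164·32.96·(+0.93420) / (0.0339·(-0.97887)) = -15.218 rad/s; magnitude 15.218 rad/s.

15.2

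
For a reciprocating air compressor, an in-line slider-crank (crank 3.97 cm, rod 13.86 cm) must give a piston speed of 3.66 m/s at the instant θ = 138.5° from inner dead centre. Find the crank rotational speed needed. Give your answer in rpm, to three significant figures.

1700

For an in-line slider-crank, |v_piston| = rω|sinθ|·[1 + r cosθ/√(L² − r² sin²θ)].
With r = 0.0397 m, L = 0.1386 m, θ = 138.5°: the bracketed kinematic factor |dx/dθ| = 0.020558 m.
ω = v/|dx/dθ| = 3.66/0.020558 = 178.03 rad/s.
N = 60ω/(2π) = 1700.1 rpm.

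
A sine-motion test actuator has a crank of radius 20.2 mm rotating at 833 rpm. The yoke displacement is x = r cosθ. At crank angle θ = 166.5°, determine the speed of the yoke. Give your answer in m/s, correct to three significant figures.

0.411

ω = 87.23 rad/s (from 833 rpm).
x = r cosθ ⇒ ẋ = −rω sinθ.
|v| = rω|sinθ| = 0.0202·87.23·|sin 166.5°| = 0.41135 m/s.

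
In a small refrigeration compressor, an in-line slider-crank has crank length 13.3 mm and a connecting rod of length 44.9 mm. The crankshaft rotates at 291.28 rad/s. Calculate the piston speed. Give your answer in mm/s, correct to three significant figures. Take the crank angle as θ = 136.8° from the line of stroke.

2070

ω = 291.3 rad/s
For an in-line slider-crank, x = r cosθ + √(L² − r² sin²θ), so v = −rω sinθ·[1 + r cosθ/√(L² − r² sin²θ)].
With r = 0.0133 m, L = 0.0449 m, θ = 136.8°: √(L² − r² sin²θ) = 0.043967 m.
v = −0.0133·291.3·0.68455·[1 + 0.0133·-0.72897/0.043967] = -2.0672 m/s.
|v| = 2.0672 m/s = 2067.2 mm/s.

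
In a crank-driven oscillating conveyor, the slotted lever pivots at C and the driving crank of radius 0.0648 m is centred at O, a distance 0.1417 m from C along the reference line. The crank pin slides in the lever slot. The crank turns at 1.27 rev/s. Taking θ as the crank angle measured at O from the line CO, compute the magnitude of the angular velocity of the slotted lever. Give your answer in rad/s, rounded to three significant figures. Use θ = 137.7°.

1.93

ω = 7.98 rad/s (from 1.27 rev/s).
Crank pin A relative to C: A = (d + r cosθ, r sinθ); lever angle φ = atan2(r sinθ, d + r cosθ).
Differentiating tanφ: φ̇ = rω(d cosθ + r)/(d² + r² + 2dr cosθ).
d² + r² + 2dr cosθ = |CA|² = 0.0106951 m²;  d cosθ + r = -0.040006 m.
|ω_lever| = |0.0648·7.98·-0.040006| / 0.0106951 = 1.9342 rad/s.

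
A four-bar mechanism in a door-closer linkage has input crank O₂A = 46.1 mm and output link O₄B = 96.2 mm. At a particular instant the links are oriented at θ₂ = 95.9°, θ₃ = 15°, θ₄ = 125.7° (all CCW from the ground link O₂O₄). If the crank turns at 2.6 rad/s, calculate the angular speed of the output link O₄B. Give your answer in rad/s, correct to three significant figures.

1.32

ω₂ = 2.6 rad/s
Differentiating the loop-closure r₂e^{iθ₂}+r₃e^{iθ₃}=r₁+r₄e^{iθ₄} gives r₂ω₂e^{iθ₂}+r₃ω₃e^{iθ₃}=r₄ω₄e^{iθ₄}.
Eliminating the other unknown: ω₄ = r₂ω₂ sin(θ₂−θ₃) / [r₄ sin(θ₄−θ₃)].
Numerator sine = +0.98741; denominator sine = +0.93544.
Result = 0.0461·2.6·(+0.98741) / (0.0962·(+0.93544)) = +1.3152 rad/s; magnitude 1.3152 rad/s.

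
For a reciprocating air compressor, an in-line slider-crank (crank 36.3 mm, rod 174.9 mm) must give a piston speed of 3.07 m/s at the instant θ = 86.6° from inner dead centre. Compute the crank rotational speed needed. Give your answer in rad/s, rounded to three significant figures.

83.7

For an in-line slider-crank, |v_piston| = rω|sinθ|·[1 + r cosθ/√(L² − r² sin²θ)].
With r = 0.0363 m, L = 0.1749 m, θ = 86.6°: the bracketed kinematic factor |dx/dθ| = 0.036692 m.
ω = v/|dx/dθ| = 3.07/0.036692 = 83.669 rad/s.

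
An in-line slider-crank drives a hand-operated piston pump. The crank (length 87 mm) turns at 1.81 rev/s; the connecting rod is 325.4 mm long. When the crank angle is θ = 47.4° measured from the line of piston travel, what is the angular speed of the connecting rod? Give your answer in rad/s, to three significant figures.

2.10

ω = 11.37 rad/s (converted from 1.81 rev/s).
The rod makes angle φ with the slider axis where L sinφ = r sinθ; differentiating, L cosφ·φ̇ = r ω cosθ.
L cosφ = √(L² − r² sin²θ) = 0.31904 m.
|ω_rod| = r ω |cosθ| / √(L² − r² sin²θ) = 0.087·11.37·0.67688/0.31904 = 2.0992 rad/s.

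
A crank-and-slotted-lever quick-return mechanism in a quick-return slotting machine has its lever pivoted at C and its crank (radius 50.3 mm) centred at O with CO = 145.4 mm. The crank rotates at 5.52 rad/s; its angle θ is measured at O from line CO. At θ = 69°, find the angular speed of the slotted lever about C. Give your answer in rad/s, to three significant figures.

0.983

ω = 5.52 rad/s
Crank pin A relative to C: A = (d + r cosθ, r sinθ); lever angle φ = atan2(r sinθ, d + r cosθ).
Differentiating tanφ: φ̇ = rω(d cosθ + r)/(d² + r² + 2dr cosθ).
d² + r² + 2dr cosθ = |CA|² = 0.0289132 m²;  d cosθ + r = +0.10241 m.
|ω_lever| = |0.0503·5.52·+0.10241| / 0.0289132 = 0.98342 rad/s.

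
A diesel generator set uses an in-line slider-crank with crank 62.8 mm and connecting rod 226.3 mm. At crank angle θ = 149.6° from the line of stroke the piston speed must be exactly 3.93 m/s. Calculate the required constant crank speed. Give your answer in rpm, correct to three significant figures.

For an in-line slider-crank, |v_piston| = rω|sinθ|·[1 + r cosθ/√(L² − r² sin²θ)].
With r = 0.0628 m, L = 0.2263 m, θ = 149.6°: the bracketed kinematic factor |dx/dθ| = 0.024096 m.
ω = v/|dx/dθ| = 3.93/0.024096 = 163.1 rad/s.
N = 60ω/(2π) = 1557.4 rpm.

1560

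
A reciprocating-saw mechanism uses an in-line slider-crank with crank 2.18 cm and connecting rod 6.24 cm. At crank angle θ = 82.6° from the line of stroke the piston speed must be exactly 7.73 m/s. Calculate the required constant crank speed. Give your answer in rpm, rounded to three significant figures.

For an in-line slider-crank, |v_piston| = rω|sinθ|·[1 + r cosθ/√(L² − r² sin²θ)].
With r = 0.0218 m, L = 0.0624 m, θ = 82.6°: the bracketed kinematic factor |dx/dθ| = 0.022655 m.
ω = v/|dx/dθ| = 7.73/0.022655 = 341.2 rad/s.
N = 60ω/(2π) = 3258.2 rpm.

3260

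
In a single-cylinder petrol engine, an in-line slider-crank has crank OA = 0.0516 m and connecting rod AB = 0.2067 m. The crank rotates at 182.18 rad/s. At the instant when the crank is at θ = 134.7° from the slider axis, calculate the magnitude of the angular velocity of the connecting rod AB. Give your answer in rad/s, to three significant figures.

ω = 182.2 rad/s
The rod makes angle φ with the slider axis where L sinφ = r sinθ; differentiating, L cosφ·φ̇ = r ω cosθ.
L cosφ = √(L² − r² sin²θ) = 0.20342 m.
|ω_rod| = r ω |cosθ| / √(L² − r² sin²θ) = 0.0516·182.2·0.70339/0.20342 = 32.505 rad/s.

32.5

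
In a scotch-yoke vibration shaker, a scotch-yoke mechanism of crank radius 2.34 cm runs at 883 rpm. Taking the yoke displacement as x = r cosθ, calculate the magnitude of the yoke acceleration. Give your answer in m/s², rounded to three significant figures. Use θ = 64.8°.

85.2

ω = 92.47 rad/s (from 883 rpm).
x = r cosθ ⇒ ẍ = −rω² cosθ (ω constant).
|a| = rω²|cosθ| = 0.0234·(92.47)²·|cos 64.8°| = 85.188 m/s².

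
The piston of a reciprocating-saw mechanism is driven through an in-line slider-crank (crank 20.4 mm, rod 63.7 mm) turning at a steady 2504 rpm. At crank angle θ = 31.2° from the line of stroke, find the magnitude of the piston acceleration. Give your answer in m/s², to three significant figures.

ω = 2π·2504/60 = 262.2 rad/s
x(θ) = r cosθ + √(L² − r² sin²θ); with ω constant, a = ω²·d²x/dθ².
d²x/dθ² = −r cosθ − r²(cos2θ)/√u − r⁴ sin²2θ/(4u^{3/2}),  u = L² − r² sin²θ = 0.00394601 m².
Substituting r = 0.0204 m, L = 0.0637 m, θ = 31.2°: d²x/dθ² = -0.020656 m.
a = ω²·d²x/dθ² = (262.2)²·(-0.020656) = -1420.3 m/s²;  |a| = 1420.3 m/s².

1420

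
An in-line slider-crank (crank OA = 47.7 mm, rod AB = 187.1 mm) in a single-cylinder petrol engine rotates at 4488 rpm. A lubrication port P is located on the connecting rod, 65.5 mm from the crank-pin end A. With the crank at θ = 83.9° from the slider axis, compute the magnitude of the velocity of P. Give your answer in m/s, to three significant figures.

22.6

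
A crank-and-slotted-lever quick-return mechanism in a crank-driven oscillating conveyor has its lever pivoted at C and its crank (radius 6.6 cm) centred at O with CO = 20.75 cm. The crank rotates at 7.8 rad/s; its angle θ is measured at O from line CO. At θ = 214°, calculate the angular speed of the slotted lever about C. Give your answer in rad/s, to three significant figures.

ω = 7.8 rad/s
Crank pin A relative to C: A = (d + r cosθ, r sinθ); lever angle φ = atan2(r sinθ, d + r cosθ).
Differentiating tanφ: φ̇ = rω(d cosθ + r)/(d² + r² + 2dr cosθ).
d² + r² + 2dr cosθ = |CA|² = 0.0247049 m²;  d cosθ + r = -0.10603 m.
|ω_lever| = |0.066·7.8·-0.10603| / 0.0247049 = 2.2094 rad/s.

2.21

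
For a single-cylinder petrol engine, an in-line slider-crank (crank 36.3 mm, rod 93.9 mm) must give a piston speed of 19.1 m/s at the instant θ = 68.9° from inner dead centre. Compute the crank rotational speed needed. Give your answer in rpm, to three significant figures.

4690

For an in-line slider-crank, |v_piston| = rω|sinθ|·[1 + r cosθ/√(L² − r² sin²θ)].
With r = 0.0363 m, L = 0.0939 m, θ = 68.9°: the bracketed kinematic factor |dx/dθ| = 0.038919 m.
ω = v/|dx/dθ| = 19.1/0.038919 = 490.76 rad/s.
N = 60ω/(2π) = 4686.4 rpm.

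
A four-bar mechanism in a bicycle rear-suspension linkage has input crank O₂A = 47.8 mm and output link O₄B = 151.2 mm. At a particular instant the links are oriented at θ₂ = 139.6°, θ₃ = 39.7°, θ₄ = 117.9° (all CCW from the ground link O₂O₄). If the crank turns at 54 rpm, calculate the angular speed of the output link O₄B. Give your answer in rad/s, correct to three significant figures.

1.80

ω₂ = 5.655 rad/s (from 54 rpm).
Differentiating the loop-closure r₂e^{iθ₂}+r₃e^{iθ₃}=r₁+r₄e^{iθ₄} gives r₂ω₂e^{iθ₂}+r₃ω₃e^{iθ₃}=r₄ω₄e^{iθ₄}.
Eliminating the other unknown: ω₄ = r₂ω₂ sin(θ₂−θ₃) / [r₄ sin(θ₄−θ₃)].
Numerator sine = +0.98511; denominator sine = +0.97887.
Result = 0.0478·5.655·(+0.98511) / (0.1512·(+0.97887)) = +1.7991 rad/s; magnitude 1.7991 rad/s.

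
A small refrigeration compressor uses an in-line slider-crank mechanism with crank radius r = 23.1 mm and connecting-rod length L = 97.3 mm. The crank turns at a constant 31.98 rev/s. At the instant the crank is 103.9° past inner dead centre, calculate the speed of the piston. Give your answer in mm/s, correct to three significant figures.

4240

ω = 2π·32 = 200.9 rad/s
For an in-line slider-crank, x = r cosθ + √(L² − r² sin²θ), so v = −rω sinθ·[1 + r cosθ/√(L² − r² sin²θ)].
With r = 0.0231 m, L = 0.0973 m, θ = 103.9°: √(L² − r² sin²θ) = 0.094681 m.
v = −0.0231·200.9·0.97072·[1 + 0.0231·-0.24023/0.094681] = -4.2416 m/s.
|v| = 4.2416 m/s = 4241.6 mm/s.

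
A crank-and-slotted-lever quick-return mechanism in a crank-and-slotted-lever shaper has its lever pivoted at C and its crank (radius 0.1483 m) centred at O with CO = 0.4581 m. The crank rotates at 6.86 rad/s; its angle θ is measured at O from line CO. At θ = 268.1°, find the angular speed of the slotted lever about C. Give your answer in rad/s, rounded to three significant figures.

0.596

ω = 6.86 rad/s
Crank pin A relative to C: A = (d + r cosθ, r sinθ); lever angle φ = atan2(r sinθ, d + r cosθ).
Differentiating tanφ: φ̇ = rω(d cosθ + r)/(d² + r² + 2dr cosθ).
d² + r² + 2dr cosθ = |CA|² = 0.227344 m²;  d cosθ + r = +0.13311 m.
|ω_lever| = |0.1483·6.86·+0.13311| / 0.227344 = 0.59566 rad/s.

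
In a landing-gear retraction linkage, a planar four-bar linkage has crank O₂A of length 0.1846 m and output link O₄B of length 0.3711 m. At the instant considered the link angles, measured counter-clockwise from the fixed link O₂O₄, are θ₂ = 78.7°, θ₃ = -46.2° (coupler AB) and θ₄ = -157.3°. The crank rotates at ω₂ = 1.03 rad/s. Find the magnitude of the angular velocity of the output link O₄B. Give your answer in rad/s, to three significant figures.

0.450

ω₂ = 1.03 rad/s
Differentiating the loop-closure r₂e^{iθ₂}+r₃e^{iθ₃}=r₁+r₄e^{iθ₄} gives r₂ω₂e^{iθ₂}+r₃ω₃e^{iθ₃}=r₄ω₄e^{iθ₄}.
Eliminating the other unknown: ω₄ = r₂ω₂ sin(θ₂−θ₃) / [r₄ sin(θ₄−θ₃)].
Numerator sine = +0.82015; denominator sine = -0.93295.
Result = 0.1846·1.03·(+0.82015) / (0.3711·(-0.93295)) = -0.45041 rad/s; magnitude 0.45041 rad/s.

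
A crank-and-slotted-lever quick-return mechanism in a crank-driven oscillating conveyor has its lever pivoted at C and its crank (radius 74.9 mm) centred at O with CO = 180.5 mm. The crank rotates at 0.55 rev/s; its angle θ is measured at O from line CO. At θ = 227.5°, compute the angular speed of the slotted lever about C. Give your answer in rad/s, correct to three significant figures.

ω = 3.456 rad/s (from 0.55 rev/s).
Crank pin A relative to C: A = (d + r cosθ, r sinθ); lever angle φ = atan2(r sinθ, d + r cosθ).
Differentiating tanφ: φ̇ = rω(d cosθ + r)/(d² + r² + 2dr cosθ).
d² + r² + 2dr cosθ = |CA|² = 0.019923 m²;  d cosθ + r = -0.047044 m.
|ω_lever| = |0.0749·3.456·-0.047044| / 0.019923 = 0.61119 rad/s.

0.611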